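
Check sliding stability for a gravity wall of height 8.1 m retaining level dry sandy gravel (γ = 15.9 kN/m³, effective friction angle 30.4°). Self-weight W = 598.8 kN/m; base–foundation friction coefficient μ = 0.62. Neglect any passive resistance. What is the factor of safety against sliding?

2.17

K_a = tan²(45° − 30.4°/2) = 0.3280.
P_a = ½K_aγH² = 0.5×0.3280×15.9×8.1² = 171.1 kN/m, acting at H/3 = 2.700 m above the base.
FS_sliding = μW / P_a = 0.62×598.8 / 171.1 = 2.170.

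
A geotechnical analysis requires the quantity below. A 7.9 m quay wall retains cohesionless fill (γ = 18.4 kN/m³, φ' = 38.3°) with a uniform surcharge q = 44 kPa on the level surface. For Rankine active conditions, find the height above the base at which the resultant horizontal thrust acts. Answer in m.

K_a = 0.2347.
Triangular part P₁ = ½K_aγH² = 134.8 at H/3 = 2.633 m; rectangular part P₂ = K_a q H = 81.59 at H/2 = 3.950 m.
ȳ = (P₁·2.633 + P₂·3.950)/(P₁+P₂) = 3.130 m.

3.13 m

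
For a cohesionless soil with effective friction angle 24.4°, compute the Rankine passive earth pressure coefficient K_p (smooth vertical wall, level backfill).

2.41

K_p = (1 + sin φ)/(1 − sin φ) = tan²(45° + 24.4°/2) = 2.408.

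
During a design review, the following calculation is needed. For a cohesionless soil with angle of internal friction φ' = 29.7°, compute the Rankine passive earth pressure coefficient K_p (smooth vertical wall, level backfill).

2.96

K_p = (1 + sin φ)/(1 − sin φ) = tan²(45° + 29.7°/2) = 2.964.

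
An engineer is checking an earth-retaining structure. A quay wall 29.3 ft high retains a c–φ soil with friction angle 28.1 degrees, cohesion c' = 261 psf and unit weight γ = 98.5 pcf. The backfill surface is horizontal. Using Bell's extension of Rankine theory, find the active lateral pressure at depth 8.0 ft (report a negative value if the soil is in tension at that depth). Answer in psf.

K_a = (1 − sin φ)/(1 + sin φ) = 0.3596.
σ_a = K_a γ z − 2c√K_a = 0.3596×98.5×8.0 − 2×261×0.5997 = -29.66 psf.

-29.7 psf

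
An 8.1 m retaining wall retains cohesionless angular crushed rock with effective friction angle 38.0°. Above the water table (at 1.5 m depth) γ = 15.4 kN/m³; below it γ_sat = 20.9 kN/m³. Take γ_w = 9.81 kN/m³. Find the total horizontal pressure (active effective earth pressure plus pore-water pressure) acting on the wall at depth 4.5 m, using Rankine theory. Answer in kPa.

K_a = (1 − sin φ)/(1 + sin φ) = 0.2379.
γ' = 20.9 − 9.81 = 11.09 kN/m³.
Effective vertical stress at 4.5 m: σ'_v = 15.4×1.5 + 11.09×3.00 = 56.37 kPa.
σ'_h = K_a σ'_v = 0.2379 × 56.37 = 13.41 kPa; u = γ_w × 3.00 = 29.43 kPa.
Total σ_h = 13.41 + 29.43 = 42.84 kPa.

42.8 kPa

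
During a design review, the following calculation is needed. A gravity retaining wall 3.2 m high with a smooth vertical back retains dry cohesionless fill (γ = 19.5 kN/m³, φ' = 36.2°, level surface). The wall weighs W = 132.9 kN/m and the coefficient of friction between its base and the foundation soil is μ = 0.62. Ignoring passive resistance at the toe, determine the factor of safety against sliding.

K_a = tan²(45° − 36.2°/2) = 0.2574.
P_a = ½K_aγH² = 0.5×0.2574×19.5×3.2² = 25.70 kN/m, acting at H/3 = 1.067 m above the base.
FS_sliding = μW / P_a = 0.62×132.9 / 25.70 = 3.207.

3.21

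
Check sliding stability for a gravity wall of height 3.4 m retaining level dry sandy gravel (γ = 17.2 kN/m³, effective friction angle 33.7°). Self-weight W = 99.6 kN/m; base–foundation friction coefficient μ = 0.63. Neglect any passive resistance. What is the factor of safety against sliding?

K_a = tan²(45° − 33.7°/2) = 0.2863.
P_a = ½K_aγH² = 0.5×0.2863×17.2×3.4² = 28.46 kN/m, acting at H/3 = 1.133 m above the base.
FS_sliding = μW / P_a = 0.63×99.6 / 28.46 = 2.205.

2.20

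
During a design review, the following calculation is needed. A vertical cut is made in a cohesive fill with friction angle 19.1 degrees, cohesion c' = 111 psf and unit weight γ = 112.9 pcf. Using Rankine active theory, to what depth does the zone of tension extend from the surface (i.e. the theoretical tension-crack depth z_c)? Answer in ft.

2.76 ft

K_a = tan²(45° − 19.1°/2) = 0.5069; √K_a = 0.7120.
The active pressure is zero where K_a γ z = 2c√K_a, so z_c = 2c/(γ√K_a) = 2×111/(112.9×0.7120) = 2.762 ft.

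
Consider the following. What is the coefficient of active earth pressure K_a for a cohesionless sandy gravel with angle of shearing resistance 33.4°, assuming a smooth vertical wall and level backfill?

0.290

K_a = (1 − sin φ)/(1 + sin φ) = (1 − sin 33.4°)/(1 + sin 33.4°) = 0.2899.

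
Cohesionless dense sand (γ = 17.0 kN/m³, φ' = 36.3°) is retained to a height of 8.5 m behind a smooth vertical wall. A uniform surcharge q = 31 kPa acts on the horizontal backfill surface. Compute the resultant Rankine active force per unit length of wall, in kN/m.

K_a = tan²(45° − φ/2) = 0.2563.
Soil triangle: ½ K_a γ H² = 0.5×0.2563×17.0×8.5² = 157.4 kN/m.
Surcharge rectangle: K_a q H = 0.2563×31×8.5 = 67.53 kN/m.
Total = 157.4 + 67.53 = 224.9 kN/m.

225 kN/m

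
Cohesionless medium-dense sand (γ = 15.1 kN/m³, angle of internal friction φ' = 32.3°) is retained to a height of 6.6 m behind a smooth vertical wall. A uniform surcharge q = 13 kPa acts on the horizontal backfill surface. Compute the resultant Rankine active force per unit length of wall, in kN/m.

126 kN/m

K_a = tan²(45° − φ/2) = 0.3035.
Soil triangle: ½ K_a γ H² = 0.5×0.3035×15.1×6.6² = 99.81 kN/m.
Surcharge rectangle: K_a q H = 0.3035×13×6.6 = 26.04 kN/m.
Total = 99.81 + 26.04 = 125.8 kN/m.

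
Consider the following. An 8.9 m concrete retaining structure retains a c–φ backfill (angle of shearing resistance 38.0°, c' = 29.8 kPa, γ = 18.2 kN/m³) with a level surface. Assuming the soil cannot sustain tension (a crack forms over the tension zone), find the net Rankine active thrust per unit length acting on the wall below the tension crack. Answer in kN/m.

10.3 kN/m

K_a = 0.2379; √K_a = 0.4877.
Tension-crack depth z_c = 2c/(γ√K_a) = 2×29.8/(18.2×0.4877) = 6.714 m.
σ_a at base = K_a γ H − 2c√K_a = 0.2379×18.2×8.9 − 2×29.8×0.4877 = 9.463 kPa.
P_a = ½ × 9.463 × (H − z_c) = 0.5×9.463×2.186 = 10.34 kN/m.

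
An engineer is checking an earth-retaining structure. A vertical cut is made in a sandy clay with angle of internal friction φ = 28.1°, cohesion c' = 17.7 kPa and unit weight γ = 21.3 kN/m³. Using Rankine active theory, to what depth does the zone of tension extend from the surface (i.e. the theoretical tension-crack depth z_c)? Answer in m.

K_a = tan²(45° − 28.1°/2) = 0.3596; √K_a = 0.5997.
The active pressure is zero where K_a γ z = 2c√K_a, so z_c = 2c/(γ√K_a) = 2×17.7/(21.3×0.5997) = 2.771 m.

2.77 m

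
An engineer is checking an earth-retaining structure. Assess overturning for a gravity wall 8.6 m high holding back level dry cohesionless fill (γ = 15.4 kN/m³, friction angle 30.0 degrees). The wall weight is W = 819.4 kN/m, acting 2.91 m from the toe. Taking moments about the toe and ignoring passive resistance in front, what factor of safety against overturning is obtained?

4.38

K_a = tan²(45° − 30.0°/2) = 0.3333.
P_a = ½K_aγH² = 0.5×0.3333×15.4×8.6² = 189.8 kN/m, acting at H/3 = 2.867 m above the base.
Overturning moment M_o = P_a × H/3 = 189.8 × 2.867 = 544.2.
Resisting moment M_r = W × 2.91 = 819.4 × 2.91 = 2384.
FS_overturning = M_r/M_o = 2384/544.2 = 4.382.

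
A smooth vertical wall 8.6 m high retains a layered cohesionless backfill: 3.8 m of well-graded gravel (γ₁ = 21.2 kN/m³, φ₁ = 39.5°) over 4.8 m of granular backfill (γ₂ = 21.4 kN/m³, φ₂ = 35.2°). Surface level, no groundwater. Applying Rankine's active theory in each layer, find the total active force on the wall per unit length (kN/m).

204 kN/m

K_a1 = tan²(45°−39.5°/2) = 0.2224; K_a2 = tan²(45°−35.2°/2) = 0.2687.
Layer 1: σ at base = K_a1 γ₁ h₁ = 17.92 kPa; P₁ = ½×17.92×3.8 = 34.05.
Layer 2: σ_v at top = γ₁h₁ = 80.56; σ_h top = K_a2×80.56 = 21.65; σ_h base = K_a2×(80.56+21.4×4.8) = 49.25.
P₂ = ½(21.65+49.25)×4.8 = 170.1. Total P_a = 34.05+170.1 = 204.2 kN/m.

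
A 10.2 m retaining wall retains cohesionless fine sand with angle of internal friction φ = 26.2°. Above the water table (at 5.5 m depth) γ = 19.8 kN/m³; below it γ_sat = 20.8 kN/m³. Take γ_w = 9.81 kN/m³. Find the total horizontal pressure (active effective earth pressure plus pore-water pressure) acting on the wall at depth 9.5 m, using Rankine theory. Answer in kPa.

K_a = (1 − sin φ)/(1 + sin φ) = 0.3874.
γ' = 20.8 − 9.81 = 10.99 kN/m³.
Effective vertical stress at 9.5 m: σ'_v = 19.8×5.5 + 10.99×4.00 = 152.9 kPa.
σ'_h = K_a σ'_v = 0.3874 × 152.9 = 59.22 kPa; u = γ_w × 4.00 = 39.24 kPa.
Total σ_h = 59.22 + 39.24 = 98.46 kPa.

98.5 kPa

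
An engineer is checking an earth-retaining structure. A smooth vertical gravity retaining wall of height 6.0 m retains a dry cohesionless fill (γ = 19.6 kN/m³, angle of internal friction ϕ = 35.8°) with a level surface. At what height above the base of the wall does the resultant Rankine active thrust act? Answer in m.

K_a = 0.2619.
The pressure distribution is triangular, so the resultant acts at H/3 above the base = 6.0/3 = 2.000 m.

2.00 m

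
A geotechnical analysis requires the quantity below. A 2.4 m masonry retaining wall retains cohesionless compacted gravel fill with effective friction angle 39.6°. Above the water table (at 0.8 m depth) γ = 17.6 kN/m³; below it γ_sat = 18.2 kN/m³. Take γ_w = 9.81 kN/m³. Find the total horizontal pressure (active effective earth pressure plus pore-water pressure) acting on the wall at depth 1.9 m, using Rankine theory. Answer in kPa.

16.0 kPa

K_a = (1 − sin φ)/(1 + sin φ) = 0.2214.
γ' = 18.2 − 9.81 = 8.390 kN/m³.
Effective vertical stress at 1.9 m: σ'_v = 17.6×0.8 + 8.390×1.10 = 23.31 kPa.
σ'_h = K_a σ'_v = 0.2214 × 23.31 = 5.161 kPa; u = γ_w × 1.10 = 10.79 kPa.
Total σ_h = 5.161 + 10.79 = 15.95 kPa.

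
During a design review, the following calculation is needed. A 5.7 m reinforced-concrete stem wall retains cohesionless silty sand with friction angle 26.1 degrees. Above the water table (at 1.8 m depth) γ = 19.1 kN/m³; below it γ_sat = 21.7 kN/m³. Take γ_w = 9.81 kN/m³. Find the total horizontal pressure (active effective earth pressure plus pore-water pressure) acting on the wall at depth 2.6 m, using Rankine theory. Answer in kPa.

24.9 kPa

K_a = (1 − sin φ)/(1 + sin φ) = 0.3889.
γ' = 21.7 − 9.81 = 11.89 kN/m³.
Effective vertical stress at 2.6 m: σ'_v = 19.1×1.8 + 11.89×0.800 = 43.89 kPa.
σ'_h = K_a σ'_v = 0.3889 × 43.89 = 17.07 kPa; u = γ_w × 0.800 = 7.848 kPa.
Total σ_h = 17.07 + 7.848 = 24.92 kPa.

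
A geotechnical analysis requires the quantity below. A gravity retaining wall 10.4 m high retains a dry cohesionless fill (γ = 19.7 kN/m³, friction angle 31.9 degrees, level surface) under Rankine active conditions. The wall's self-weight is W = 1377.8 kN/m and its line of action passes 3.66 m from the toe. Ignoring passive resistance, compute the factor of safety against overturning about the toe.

K_a = tan²(45° − 31.9°/2) = 0.3085.
P_a = ½K_aγH² = 0.5×0.3085×19.7×10.4² = 328.7 kN/m, acting at H/3 = 3.467 m above the base.
Overturning moment M_o = P_a × H/3 = 328.7 × 3.467 = 1139.
Resisting moment M_r = W × 3.66 = 1377.8 × 3.66 = 5043.
FS_overturning = M_r/M_o = 5043/1139 = 4.425.

4.43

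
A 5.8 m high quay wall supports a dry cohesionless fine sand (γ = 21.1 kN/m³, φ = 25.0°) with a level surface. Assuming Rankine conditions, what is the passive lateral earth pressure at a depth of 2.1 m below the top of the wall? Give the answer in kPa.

K_p = (1 + sin φ)/(1 − sin φ) = 2.464.
σ_h = K_p γ z = 2.464 × 21.1 × 2.1 = 109.2 kPa.

109 kPa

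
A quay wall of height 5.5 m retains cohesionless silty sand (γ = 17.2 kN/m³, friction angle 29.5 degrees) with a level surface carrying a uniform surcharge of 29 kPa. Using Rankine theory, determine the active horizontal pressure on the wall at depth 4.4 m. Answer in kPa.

35.6 kPa

K_a = (1 − sin φ)/(1 + sin φ) = 0.3401.
σ_v = γz + q = 17.2 × 4.4 + 29 = 104.7 kPa.
σ_h = K_a σ_v = 0.3401 × 104.7 = 35.60 kPa.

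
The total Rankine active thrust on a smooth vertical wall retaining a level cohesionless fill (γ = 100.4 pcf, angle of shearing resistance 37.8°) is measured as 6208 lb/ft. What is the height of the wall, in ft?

22.7 ft

K_a = 0.2400. P_a = ½ K_a γ H² ⇒ H = √(2P_a/(K_a γ)).
H = √(2×6208/(0.2400×100.4)) = 22.70 ft.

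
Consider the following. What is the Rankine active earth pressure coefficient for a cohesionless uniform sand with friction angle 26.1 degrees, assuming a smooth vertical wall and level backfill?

K_a = (1 − sin φ)/(1 + sin φ) = (1 − sin 26.1°)/(1 + sin 26.1°) = 0.3889.

0.389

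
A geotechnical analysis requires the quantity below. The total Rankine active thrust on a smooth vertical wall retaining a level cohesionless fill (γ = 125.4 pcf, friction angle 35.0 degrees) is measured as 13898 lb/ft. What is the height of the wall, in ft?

28.6 ft

K_a = 0.2710. P_a = ½ K_a γ H² ⇒ H = √(2P_a/(K_a γ)).
H = √(2×13898/(0.2710×125.4)) = 28.60 ft.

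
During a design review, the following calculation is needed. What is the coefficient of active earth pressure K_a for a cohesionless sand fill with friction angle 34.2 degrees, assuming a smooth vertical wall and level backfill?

K_a = tan²(45° − φ/2) = tan²(27.90°) = 0.2803.

0.280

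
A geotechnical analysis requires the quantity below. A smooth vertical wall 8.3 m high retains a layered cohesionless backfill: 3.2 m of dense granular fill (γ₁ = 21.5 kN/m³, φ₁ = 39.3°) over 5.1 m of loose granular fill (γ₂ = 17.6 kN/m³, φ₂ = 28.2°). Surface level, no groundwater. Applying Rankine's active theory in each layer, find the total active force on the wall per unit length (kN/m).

K_a1 = tan²(45°−39.3°/2) = 0.2245; K_a2 = tan²(45°−28.2°/2) = 0.3582.
Layer 1: σ at base = K_a1 γ₁ h₁ = 15.44 kPa; P₁ = ½×15.44×3.2 = 24.71.
Layer 2: σ_v at top = γ₁h₁ = 68.80; σ_h top = K_a2×68.80 = 24.64; σ_h base = K_a2×(68.80+17.6×5.1) = 56.79.
P₂ = ½(24.64+56.79)×5.1 = 207.7. Total P_a = 24.71+207.7 = 232.4 kN/m.

232 kN/m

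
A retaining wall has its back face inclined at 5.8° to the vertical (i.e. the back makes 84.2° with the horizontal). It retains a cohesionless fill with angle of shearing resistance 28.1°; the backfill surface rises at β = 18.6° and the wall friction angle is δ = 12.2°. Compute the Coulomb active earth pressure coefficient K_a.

0.507

K_a = sin²(α+φ) / [sin²α · sin(α−δ) · (1 + √{sin(φ+δ)sin(φ−β) / (sin(α−δ)sin(α+β))})²].
With α = 84.2°, φ = 28.1°, δ = 12.2°, β = 18.6°: K_a = 0.5070.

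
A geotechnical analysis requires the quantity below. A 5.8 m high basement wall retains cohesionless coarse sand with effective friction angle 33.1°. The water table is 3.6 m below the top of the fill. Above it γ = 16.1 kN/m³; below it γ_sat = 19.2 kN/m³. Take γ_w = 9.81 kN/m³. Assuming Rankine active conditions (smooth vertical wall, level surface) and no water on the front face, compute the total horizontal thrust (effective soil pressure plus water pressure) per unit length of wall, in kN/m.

98.5 kN/m

K_a = tan²(45° − φ/2) = 0.2936.
γ' = 19.2 − 9.81 = 9.390 kN/m³. Depth below WT = 2.2 m.
σ'_h at WT = K_a γ d_w = 17.02 kPa; at base = 17.02 + K_a γ' × 2.2 = 23.08 kPa.
P₁ (0–3.6 m) = ½×17.02×3.6 = 30.63. P₂ (3.6–5.8 m) = ½(17.02+23.08)×2.2 = 44.11.
P_w = ½ γ_w h₂² = 0.5×9.81×2.2² = 23.74. Total = 30.63+44.11+23.74 = 98.47 kN/m.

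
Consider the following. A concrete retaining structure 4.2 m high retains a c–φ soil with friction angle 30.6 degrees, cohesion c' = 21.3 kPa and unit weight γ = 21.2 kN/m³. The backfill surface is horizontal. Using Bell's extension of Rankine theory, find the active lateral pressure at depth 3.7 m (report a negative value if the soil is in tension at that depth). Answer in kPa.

K_a = (1 − sin φ)/(1 + sin φ) = 0.3253.
σ_a = K_a γ z − 2c√K_a = 0.3253×21.2×3.7 − 2×21.3×0.5704 = 1.221 kPa.

1.22 kPa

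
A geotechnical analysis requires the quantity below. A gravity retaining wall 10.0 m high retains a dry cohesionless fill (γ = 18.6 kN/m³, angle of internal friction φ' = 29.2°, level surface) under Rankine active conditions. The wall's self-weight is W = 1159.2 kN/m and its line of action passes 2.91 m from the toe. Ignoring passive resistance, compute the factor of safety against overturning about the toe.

K_a = tan²(45° − 29.2°/2) = 0.3442.
P_a = ½K_aγH² = 0.5×0.3442×18.6×10.0² = 320.1 kN/m, acting at H/3 = 3.333 m above the base.
Overturning moment M_o = P_a × H/3 = 320.1 × 3.333 = 1067.
Resisting moment M_r = W × 2.91 = 1159.2 × 2.91 = 3373.
FS_overturning = M_r/M_o = 3373/1067 = 3.161.

3.16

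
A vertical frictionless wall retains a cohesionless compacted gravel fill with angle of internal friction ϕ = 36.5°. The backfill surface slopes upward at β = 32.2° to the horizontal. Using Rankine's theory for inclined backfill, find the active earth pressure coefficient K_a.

K_a = cos β · (cos β − √(cos²β − cos²φ)) / (cos β + √(cos²β − cos²φ)).
cos β = 0.8462, cos φ = 0.8039, √(cos²β − cos²φ) = 0.2643.
K_a = 0.8462 × (0.8462 − 0.2643)/(0.8462 + 0.2643) = 0.4434.

0.443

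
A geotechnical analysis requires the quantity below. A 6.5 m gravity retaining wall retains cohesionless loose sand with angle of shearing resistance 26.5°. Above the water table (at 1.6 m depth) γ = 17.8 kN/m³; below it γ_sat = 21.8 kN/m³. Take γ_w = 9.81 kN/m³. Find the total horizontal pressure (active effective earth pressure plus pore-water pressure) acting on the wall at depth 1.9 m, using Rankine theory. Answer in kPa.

15.2 kPa

K_a = (1 − sin φ)/(1 + sin φ) = 0.3829.
γ' = 21.8 − 9.81 = 11.99 kN/m³.
Effective vertical stress at 1.9 m: σ'_v = 17.8×1.6 + 11.99×0.300 = 32.08 kPa.
σ'_h = K_a σ'_v = 0.3829 × 32.08 = 12.28 kPa; u = γ_w × 0.300 = 2.943 kPa.
Total σ_h = 12.28 + 2.943 = 15.23 kPa.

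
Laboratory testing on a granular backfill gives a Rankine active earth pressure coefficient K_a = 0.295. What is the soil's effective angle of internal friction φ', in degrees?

33.0°

K_a = tan²(45° − φ/2) ⇒ 45° − φ/2 = arctan(√0.295) = 28.51°.
φ = 2(45° − 28.51°) = 32.98°.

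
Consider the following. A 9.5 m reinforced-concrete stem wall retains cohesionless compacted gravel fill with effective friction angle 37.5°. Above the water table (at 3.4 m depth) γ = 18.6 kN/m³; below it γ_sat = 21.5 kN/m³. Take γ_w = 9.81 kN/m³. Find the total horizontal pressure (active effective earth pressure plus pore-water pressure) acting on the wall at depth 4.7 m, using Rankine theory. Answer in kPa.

K_a = (1 − sin φ)/(1 + sin φ) = 0.2432.
γ' = 21.5 − 9.81 = 11.69 kN/m³.
Effective vertical stress at 4.7 m: σ'_v = 18.6×3.4 + 11.69×1.30 = 78.44 kPa.
σ'_h = K_a σ'_v = 0.2432 × 78.44 = 19.08 kPa; u = γ_w × 1.30 = 12.75 kPa.
Total σ_h = 19.08 + 12.75 = 31.83 kPa.

31.8 kPa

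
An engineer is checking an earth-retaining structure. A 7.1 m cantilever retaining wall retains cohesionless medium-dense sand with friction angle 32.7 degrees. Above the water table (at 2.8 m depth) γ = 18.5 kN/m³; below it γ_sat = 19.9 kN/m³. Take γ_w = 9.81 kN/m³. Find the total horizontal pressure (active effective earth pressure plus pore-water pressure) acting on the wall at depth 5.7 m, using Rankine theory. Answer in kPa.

52.6 kPa

K_a = (1 − sin φ)/(1 + sin φ) = 0.2985.
γ' = 19.9 − 9.81 = 10.09 kN/m³.
Effective vertical stress at 5.7 m: σ'_v = 18.5×2.8 + 10.09×2.90 = 81.06 kPa.
σ'_h = K_a σ'_v = 0.2985 × 81.06 = 24.20 kPa; u = γ_w × 2.90 = 28.45 kPa.
Total σ_h = 24.20 + 28.45 = 52.65 kPa.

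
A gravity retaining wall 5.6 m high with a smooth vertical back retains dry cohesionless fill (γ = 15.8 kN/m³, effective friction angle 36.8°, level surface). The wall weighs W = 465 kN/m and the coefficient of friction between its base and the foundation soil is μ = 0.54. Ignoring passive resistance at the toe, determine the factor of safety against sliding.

K_a = tan²(45° − 36.8°/2) = 0.2508.
P_a = ½K_aγH² = 0.5×0.2508×15.8×5.6² = 62.13 kN/m, acting at H/3 = 1.867 m above the base.
FS_sliding = μW / P_a = 0.54×465 / 62.13 = 4.042.

4.04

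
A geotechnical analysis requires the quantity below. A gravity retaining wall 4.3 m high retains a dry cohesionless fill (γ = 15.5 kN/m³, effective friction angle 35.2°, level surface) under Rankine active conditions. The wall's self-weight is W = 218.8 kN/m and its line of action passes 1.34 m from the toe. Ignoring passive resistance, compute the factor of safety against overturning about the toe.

5.31

K_a = tan²(45° − 35.2°/2) = 0.2687.
P_a = ½K_aγH² = 0.5×0.2687×15.5×4.3² = 38.50 kN/m, acting at H/3 = 1.433 m above the base.
Overturning moment M_o = P_a × H/3 = 38.50 × 1.433 = 55.19.
Resisting moment M_r = W × 1.34 = 218.8 × 1.34 = 293.2.
FS_overturning = M_r/M_o = 293.2/55.19 = 5.313.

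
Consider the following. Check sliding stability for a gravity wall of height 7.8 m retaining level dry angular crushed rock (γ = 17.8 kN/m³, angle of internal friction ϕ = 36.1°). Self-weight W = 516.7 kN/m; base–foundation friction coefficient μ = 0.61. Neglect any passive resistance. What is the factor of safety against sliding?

K_a = tan²(45° − 36.1°/2) = 0.2585.
P_a = ½K_aγH² = 0.5×0.2585×17.8×7.8² = 140.0 kN/m, acting at H/3 = 2.600 m above the base.
FS_sliding = μW / P_a = 0.61×516.7 / 140.0 = 2.252.

2.25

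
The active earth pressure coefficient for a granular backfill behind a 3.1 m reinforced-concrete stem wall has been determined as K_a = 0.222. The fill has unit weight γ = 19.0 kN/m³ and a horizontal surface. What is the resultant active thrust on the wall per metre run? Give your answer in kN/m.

20.3 kN/m

P = ½ K_a γ H² = 0.5 × 0.222 × 19.0 × 3.1² = 20.27 kN/m.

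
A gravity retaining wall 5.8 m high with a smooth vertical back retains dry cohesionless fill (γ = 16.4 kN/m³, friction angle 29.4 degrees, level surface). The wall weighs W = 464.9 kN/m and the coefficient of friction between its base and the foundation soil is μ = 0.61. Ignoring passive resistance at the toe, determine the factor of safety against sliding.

3.01

K_a = tan²(45° − 29.4°/2) = 0.3415.
P_a = ½K_aγH² = 0.5×0.3415×16.4×5.8² = 94.19 kN/m, acting at H/3 = 1.933 m above the base.
FS_sliding = μW / P_a = 0.61×464.9 / 94.19 = 3.011.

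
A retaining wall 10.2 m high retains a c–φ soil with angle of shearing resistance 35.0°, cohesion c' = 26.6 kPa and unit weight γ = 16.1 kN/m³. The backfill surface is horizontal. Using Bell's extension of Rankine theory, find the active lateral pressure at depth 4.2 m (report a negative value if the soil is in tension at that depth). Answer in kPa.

K_a = (1 − sin φ)/(1 + sin φ) = 0.2710.
σ_a = K_a γ z − 2c√K_a = 0.2710×16.1×4.2 − 2×26.6×0.5206 = -9.370 kPa.

-9.37 kPa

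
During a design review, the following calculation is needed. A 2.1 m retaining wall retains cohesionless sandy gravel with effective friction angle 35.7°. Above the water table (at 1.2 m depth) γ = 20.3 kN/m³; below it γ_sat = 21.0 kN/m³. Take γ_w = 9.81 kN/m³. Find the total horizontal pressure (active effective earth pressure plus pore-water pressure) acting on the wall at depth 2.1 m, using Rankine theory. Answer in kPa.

K_a = (1 − sin φ)/(1 + sin φ) = 0.2630.
γ' = 21.0 − 9.81 = 11.19 kN/m³.
Effective vertical stress at 2.1 m: σ'_v = 20.3×1.2 + 11.19×0.900 = 34.43 kPa.
σ'_h = K_a σ'_v = 0.2630 × 34.43 = 9.055 kPa; u = γ_w × 0.900 = 8.829 kPa.
Total σ_h = 9.055 + 8.829 = 17.88 kPa.

17.9 kPa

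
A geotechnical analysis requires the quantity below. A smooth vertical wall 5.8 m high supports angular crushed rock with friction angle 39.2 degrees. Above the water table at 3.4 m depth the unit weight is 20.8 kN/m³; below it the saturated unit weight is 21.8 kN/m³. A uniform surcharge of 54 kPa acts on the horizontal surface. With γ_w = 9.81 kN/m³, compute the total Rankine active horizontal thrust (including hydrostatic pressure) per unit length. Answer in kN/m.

172 kN/m

K_a = tan²(45° − φ/2) = 0.2255.
γ' = 21.8 − 9.81 = 11.99 kN/m³. h₂ = H − d_w = 2.4 m.
σ'_h: at surface K_a·q = 12.18; at WT K_a(q+γd_w) = 28.12; at base K_a(q+γd_w+γ'h₂) = 34.61 kPa.
P₁ = ½(12.18+28.12)×3.4 = 68.50; P₂ = ½(28.12+34.61)×2.4 = 75.27; P_w = ½γ_w h₂² = 28.25.
Total = 68.50+75.27+28.25 = 172.0 kN/m.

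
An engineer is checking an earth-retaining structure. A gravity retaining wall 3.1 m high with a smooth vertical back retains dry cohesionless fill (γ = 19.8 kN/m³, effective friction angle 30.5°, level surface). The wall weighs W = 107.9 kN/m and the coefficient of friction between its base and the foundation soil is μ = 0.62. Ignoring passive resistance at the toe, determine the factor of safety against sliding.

K_a = tan²(45° − 30.5°/2) = 0.3267.
P_a = ½K_aγH² = 0.5×0.3267×19.8×3.1² = 31.08 kN/m, acting at H/3 = 1.033 m above the base.
FS_sliding = μW / P_a = 0.62×107.9 / 31.08 = 2.153.

2.15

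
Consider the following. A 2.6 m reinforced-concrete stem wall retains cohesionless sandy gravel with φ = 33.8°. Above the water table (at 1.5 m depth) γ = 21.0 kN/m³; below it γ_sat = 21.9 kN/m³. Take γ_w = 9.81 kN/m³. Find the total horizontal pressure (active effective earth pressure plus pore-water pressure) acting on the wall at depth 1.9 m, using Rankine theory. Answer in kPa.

14.3 kPa

K_a = (1 − sin φ)/(1 + sin φ) = 0.2851.
γ' = 21.9 − 9.81 = 12.09 kN/m³.
Effective vertical stress at 1.9 m: σ'_v = 21.0×1.5 + 12.09×0.400 = 36.34 kPa.
σ'_h = K_a σ'_v = 0.2851 × 36.34 = 10.36 kPa; u = γ_w × 0.400 = 3.924 kPa.
Total σ_h = 10.36 + 3.924 = 14.28 kPa.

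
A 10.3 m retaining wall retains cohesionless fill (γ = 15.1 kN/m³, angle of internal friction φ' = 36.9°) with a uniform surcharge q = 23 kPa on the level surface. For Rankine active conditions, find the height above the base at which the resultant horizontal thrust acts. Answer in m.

3.83 m

K_a = 0.2497.
Triangular part P₁ = ½K_aγH² = 200.0 at H/3 = 3.433 m; rectangular part P₂ = K_a q H = 59.15 at H/2 = 5.150 m.
ȳ = (P₁·3.433 + P₂·5.150)/(P₁+P₂) = 3.825 m.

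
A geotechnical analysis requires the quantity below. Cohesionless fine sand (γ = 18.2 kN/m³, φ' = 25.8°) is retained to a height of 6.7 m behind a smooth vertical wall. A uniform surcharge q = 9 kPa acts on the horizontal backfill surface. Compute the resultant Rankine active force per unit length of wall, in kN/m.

K_a = tan²(45° − φ/2) = 0.3935.
Soil triangle: ½ K_a γ H² = 0.5×0.3935×18.2×6.7² = 160.7 kN/m.
Surcharge rectangle: K_a q H = 0.3935×9×6.7 = 23.73 kN/m.
Total = 160.7 + 23.73 = 184.5 kN/m.

184 kN/m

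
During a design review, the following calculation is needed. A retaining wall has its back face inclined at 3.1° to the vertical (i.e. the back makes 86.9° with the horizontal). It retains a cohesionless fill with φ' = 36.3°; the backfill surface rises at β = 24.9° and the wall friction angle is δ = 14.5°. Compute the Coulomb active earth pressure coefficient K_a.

K_a = sin²(α+φ) / [sin²α · sin(α−δ) · (1 + √{sin(φ+δ)sin(φ−β) / (sin(α−δ)sin(α+β))})²].
With α = 86.9°, φ = 36.3°, δ = 14.5°, β = 24.9°: K_a = 0.3674.

0.367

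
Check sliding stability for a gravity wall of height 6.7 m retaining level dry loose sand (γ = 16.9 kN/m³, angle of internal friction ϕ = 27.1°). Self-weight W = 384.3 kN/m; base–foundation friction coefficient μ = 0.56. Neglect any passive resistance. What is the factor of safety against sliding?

K_a = tan²(45° − 27.1°/2) = 0.3741.
P_a = ½K_aγH² = 0.5×0.3741×16.9×6.7² = 141.9 kN/m, acting at H/3 = 2.233 m above the base.
FS_sliding = μW / P_a = 0.56×384.3 / 141.9 = 1.517.

1.52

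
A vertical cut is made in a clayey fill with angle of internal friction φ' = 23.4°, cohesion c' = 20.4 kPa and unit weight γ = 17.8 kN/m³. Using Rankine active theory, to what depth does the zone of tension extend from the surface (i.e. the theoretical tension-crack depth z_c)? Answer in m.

K_a = tan²(45° − 23.4°/2) = 0.4315; √K_a = 0.6569.
The active pressure is zero where K_a γ z = 2c√K_a, so z_c = 2c/(γ√K_a) = 2×20.4/(17.8×0.6569) = 3.489 m.

3.49 m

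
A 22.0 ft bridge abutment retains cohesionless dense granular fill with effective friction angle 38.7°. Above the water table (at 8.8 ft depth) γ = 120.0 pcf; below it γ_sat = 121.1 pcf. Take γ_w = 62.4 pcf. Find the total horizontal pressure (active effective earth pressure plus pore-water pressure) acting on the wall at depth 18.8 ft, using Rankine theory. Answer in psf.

1000 psf

K_a = (1 − sin φ)/(1 + sin φ) = 0.2306.
γ' = 121.1 − 62.4 = 58.70 pcf.
Effective vertical stress at 18.8 ft: σ'_v = 120.0×8.8 + 58.70×10.0 = 1643 psf.
σ'_h = K_a σ'_v = 0.2306 × 1643 = 378.9 psf; u = γ_w × 10.0 = 624.0 psf.
Total σ_h = 378.9 + 624.0 = 1003 psf.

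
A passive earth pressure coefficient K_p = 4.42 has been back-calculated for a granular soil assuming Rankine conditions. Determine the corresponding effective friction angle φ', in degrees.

K_p = (1+sin φ)/(1−sin φ) ⇒ sin φ = (K_p − 1)/(K_p + 1) = 0.6310.
φ = arcsin(0.6310) = 39.12°.

39.1°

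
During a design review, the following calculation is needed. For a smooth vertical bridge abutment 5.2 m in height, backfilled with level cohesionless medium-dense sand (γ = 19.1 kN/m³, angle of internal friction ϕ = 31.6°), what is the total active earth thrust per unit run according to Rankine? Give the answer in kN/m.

K_a = tan²(45° − φ/2) = 0.3123.
P_a = ½ K_a γ H² = 0.5 × 0.3123 × 19.1 × 5.2² = 80.66 kN/m.

80.7 kN/m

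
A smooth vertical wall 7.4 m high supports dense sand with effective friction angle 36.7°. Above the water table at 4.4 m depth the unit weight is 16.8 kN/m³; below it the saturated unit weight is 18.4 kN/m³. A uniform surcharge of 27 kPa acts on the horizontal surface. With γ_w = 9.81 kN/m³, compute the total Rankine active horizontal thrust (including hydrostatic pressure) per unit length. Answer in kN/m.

K_a = tan²(45° − φ/2) = 0.2519.
γ' = 18.4 − 9.81 = 8.590 kN/m³. h₂ = H − d_w = 3.0 m.
σ'_h: at surface K_a·q = 6.800; at WT K_a(q+γd_w) = 25.42; at base K_a(q+γd_w+γ'h₂) = 31.91 kPa.
P₁ = ½(6.800+25.42)×4.4 = 70.88; P₂ = ½(25.42+31.91)×3.0 = 85.99; P_w = ½γ_w h₂² = 44.14.
Total = 70.88+85.99+44.14 = 201.0 kN/m.

201 kN/m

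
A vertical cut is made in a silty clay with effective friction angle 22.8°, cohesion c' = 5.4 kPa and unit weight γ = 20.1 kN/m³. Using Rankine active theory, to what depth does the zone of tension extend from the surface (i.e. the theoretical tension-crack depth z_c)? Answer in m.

0.809 m

K_a = tan²(45° − 22.8°/2) = 0.4414; √K_a = 0.6644.
The active pressure is zero where K_a γ z = 2c√K_a, so z_c = 2c/(γ√K_a) = 2×5.4/(20.1×0.6644) = 0.8087 m.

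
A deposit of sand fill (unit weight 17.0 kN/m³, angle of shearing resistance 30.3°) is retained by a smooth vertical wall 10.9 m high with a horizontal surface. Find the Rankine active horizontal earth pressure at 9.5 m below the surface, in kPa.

K_a = (1 − sin φ)/(1 + sin φ) = 0.3293.
σ_h = K_a γ z = 0.3293 × 17.0 × 9.5 = 53.19 kPa.

53.2 kPa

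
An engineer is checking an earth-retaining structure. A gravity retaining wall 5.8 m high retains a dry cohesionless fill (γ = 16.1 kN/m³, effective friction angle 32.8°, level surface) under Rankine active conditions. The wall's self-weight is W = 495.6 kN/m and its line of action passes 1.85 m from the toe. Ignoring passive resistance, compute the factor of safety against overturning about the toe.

K_a = tan²(45° − 32.8°/2) = 0.2973.
P_a = ½K_aγH² = 0.5×0.2973×16.1×5.8² = 80.50 kN/m, acting at H/3 = 1.933 m above the base.
Overturning moment M_o = P_a × H/3 = 80.50 × 1.933 = 155.6.
Resisting moment M_r = W × 1.85 = 495.6 × 1.85 = 916.9.
FS_overturning = M_r/M_o = 916.9/155.6 = 5.891.

5.89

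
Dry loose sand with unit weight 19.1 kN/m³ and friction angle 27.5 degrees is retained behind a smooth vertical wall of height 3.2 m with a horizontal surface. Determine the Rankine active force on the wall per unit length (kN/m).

K_a = tan²(45° − φ/2) = 0.3682.
P_a = ½ K_a γ H² = 0.5 × 0.3682 × 19.1 × 3.2² = 36.01 kN/m.

36.0 kN/m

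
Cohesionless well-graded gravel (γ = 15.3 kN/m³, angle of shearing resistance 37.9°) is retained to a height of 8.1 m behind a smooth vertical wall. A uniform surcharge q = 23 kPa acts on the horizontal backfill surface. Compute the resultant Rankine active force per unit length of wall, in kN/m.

164 kN/m

K_a = tan²(45° − φ/2) = 0.2389.
Soil triangle: ½ K_a γ H² = 0.5×0.2389×15.3×8.1² = 119.9 kN/m.
Surcharge rectangle: K_a q H = 0.2389×23×8.1 = 44.51 kN/m.
Total = 119.9 + 44.51 = 164.4 kN/m.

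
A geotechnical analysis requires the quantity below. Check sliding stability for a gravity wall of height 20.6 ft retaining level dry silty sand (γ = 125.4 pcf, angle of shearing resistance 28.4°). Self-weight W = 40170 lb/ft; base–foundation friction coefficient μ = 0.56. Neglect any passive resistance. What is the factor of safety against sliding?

K_a = tan²(45° − 28.4°/2) = 0.3554.
P_a = ½K_aγH² = 0.5×0.3554×125.4×20.6² = 9455 lb/ft, acting at H/3 = 6.867 ft above the base.
FS_sliding = μW / P_a = 0.56×40170 / 9455 = 2.379.

2.38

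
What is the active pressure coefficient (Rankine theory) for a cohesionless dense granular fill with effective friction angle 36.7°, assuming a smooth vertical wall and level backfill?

K_a = tan²(45° − φ/2) = tan²(26.65°) = 0.2519.

0.252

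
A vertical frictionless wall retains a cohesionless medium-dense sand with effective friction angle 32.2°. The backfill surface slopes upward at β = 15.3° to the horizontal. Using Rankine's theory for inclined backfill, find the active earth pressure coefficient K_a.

K_a = cos β · (cos β − √(cos²β − cos²φ)) / (cos β + √(cos²β − cos²φ)).
cos β = 0.9646, cos φ = 0.8462, √(cos²β − cos²φ) = 0.4630.
K_a = 0.9646 × (0.9646 − 0.4630)/(0.9646 + 0.4630) = 0.3389.

0.339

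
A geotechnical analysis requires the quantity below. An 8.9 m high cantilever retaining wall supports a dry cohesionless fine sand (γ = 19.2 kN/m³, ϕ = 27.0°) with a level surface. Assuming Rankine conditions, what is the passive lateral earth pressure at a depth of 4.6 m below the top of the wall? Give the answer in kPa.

K_p = (1 + sin φ)/(1 − sin φ) = 2.663.
σ_h = K_p γ z = 2.663 × 19.2 × 4.6 = 235.2 kPa.

235 kPa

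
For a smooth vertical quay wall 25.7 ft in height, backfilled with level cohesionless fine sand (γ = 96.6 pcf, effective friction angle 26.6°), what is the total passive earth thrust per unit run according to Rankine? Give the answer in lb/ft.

K_p = tan²(45° + φ/2) = 2.622.
P_p = ½ K_p γ H² = 0.5 × 2.622 × 96.6 × 25.7² = 83630 lb/ft.

83600 lb/ft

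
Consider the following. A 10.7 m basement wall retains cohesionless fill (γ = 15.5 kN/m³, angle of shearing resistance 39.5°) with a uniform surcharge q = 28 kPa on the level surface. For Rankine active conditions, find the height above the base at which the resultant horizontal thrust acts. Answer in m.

4.02 m

K_a = 0.2224.
Triangular part P₁ = ½K_aγH² = 197.4 at H/3 = 3.567 m; rectangular part P₂ = K_a q H = 66.64 at H/2 = 5.350 m.
ȳ = (P₁·3.567 + P₂·5.350)/(P₁+P₂) = 4.017 m.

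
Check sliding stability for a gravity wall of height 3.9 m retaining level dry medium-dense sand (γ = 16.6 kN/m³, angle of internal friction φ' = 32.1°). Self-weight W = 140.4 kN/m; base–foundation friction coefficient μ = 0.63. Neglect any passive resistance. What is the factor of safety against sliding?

2.29

K_a = tan²(45° − 32.1°/2) = 0.3060.
P_a = ½K_aγH² = 0.5×0.3060×16.6×3.9² = 38.63 kN/m, acting at H/3 = 1.300 m above the base.
FS_sliding = μW / P_a = 0.63×140.4 / 38.63 = 2.290.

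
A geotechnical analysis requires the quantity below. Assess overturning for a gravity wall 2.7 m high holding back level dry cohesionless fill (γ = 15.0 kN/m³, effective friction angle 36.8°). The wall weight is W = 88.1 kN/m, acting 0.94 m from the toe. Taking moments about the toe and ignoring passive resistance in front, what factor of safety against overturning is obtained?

6.71

K_a = tan²(45° − 36.8°/2) = 0.2508.
P_a = ½K_aγH² = 0.5×0.2508×15.0×2.7² = 13.71 kN/m, acting at H/3 = 0.9000 m above the base.
Overturning moment M_o = P_a × H/3 = 13.71 × 0.9000 = 12.34.
Resisting moment M_r = W × 0.94 = 88.1 × 0.94 = 82.81.
FS_overturning = M_r/M_o = 82.81/12.34 = 6.711.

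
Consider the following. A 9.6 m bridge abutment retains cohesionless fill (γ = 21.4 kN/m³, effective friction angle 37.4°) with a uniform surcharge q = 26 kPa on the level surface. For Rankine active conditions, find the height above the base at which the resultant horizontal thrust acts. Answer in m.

3.52 m

K_a = 0.2443.
Triangular part P₁ = ½K_aγH² = 240.9 at H/3 = 3.200 m; rectangular part P₂ = K_a q H = 60.97 at H/2 = 4.800 m.
ȳ = (P₁·3.200 + P₂·4.800)/(P₁+P₂) = 3.523 m.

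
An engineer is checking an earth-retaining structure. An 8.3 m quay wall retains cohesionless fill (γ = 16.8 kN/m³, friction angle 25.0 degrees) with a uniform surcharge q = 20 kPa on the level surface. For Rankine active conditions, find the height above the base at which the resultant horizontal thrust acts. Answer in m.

3.08 m

K_a = 0.4059.
Triangular part P₁ = ½K_aγH² = 234.9 at H/3 = 2.767 m; rectangular part P₂ = K_a q H = 67.37 at H/2 = 4.150 m.
ȳ = (P₁·2.767 + P₂·4.150)/(P₁+P₂) = 3.075 m.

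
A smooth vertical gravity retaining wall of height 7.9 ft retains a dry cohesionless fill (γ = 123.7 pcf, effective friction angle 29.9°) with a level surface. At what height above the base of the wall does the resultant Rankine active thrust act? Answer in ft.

2.63 ft

K_a = 0.3347.
The pressure distribution is triangular, so the resultant acts at H/3 above the base = 7.9/3 = 2.633 ft.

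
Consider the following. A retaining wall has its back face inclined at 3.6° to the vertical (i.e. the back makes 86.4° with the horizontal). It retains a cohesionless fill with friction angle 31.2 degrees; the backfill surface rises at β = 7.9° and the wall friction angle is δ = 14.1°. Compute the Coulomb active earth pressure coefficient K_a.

K_a = sin²(α+φ) / [sin²α · sin(α−δ) · (1 + √{sin(φ+δ)sin(φ−β) / (sin(α−δ)sin(α+β))})²].
With α = 86.4°, φ = 31.2°, δ = 14.1°, β = 7.9°: K_a = 0.3472.

0.347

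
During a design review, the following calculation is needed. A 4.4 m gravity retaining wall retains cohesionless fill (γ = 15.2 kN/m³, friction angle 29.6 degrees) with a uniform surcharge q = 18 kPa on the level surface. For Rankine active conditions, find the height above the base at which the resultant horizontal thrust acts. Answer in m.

K_a = 0.3387.
Triangular part P₁ = ½K_aγH² = 49.84 at H/3 = 1.467 m; rectangular part P₂ = K_a q H = 26.83 at H/2 = 2.200 m.
ȳ = (P₁·1.467 + P₂·2.200)/(P₁+P₂) = 1.723 m.

1.72 m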